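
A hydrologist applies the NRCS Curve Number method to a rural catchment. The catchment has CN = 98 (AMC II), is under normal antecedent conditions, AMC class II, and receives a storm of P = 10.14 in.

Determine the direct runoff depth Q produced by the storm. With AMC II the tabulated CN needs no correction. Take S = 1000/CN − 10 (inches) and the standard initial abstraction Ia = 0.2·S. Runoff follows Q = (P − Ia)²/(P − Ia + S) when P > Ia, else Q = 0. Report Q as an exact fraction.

AMC II — tabulated CN = 98 applies directly.
Max retention: S = 1000/98 − 10 = 10/49 in (≈ 0.204 in)
Initial abstraction Ia = S/5 = (10/49)/5 = 2/49 ≈ 0.041 in
P − Ia = 10.140 − 0.041 = 24743/2450 ≈ 10.099 in (> 0, runoff occurs)
Runoff Q = (P−Ia)²/(P−Ia+S) = (10.099)²/(10.099+0.204) = 612216049/61845350 ≈ 9.899 in

Q = 612216049/61845350 in ≈ 9.899 in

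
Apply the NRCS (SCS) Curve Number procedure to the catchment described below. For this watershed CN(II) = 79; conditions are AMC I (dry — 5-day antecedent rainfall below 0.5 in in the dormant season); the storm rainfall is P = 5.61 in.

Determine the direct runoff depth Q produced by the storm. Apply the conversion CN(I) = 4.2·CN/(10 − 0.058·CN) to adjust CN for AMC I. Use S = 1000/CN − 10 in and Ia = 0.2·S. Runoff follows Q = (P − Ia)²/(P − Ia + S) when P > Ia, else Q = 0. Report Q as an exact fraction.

Q = 1177793761/666120100 in ≈ 1.768 in

Adjust CN=79 to AMC I: 4.2·79/(10 − 0.058·79) → (1659/5) ÷ (2709/500) = 7900/129 ≈ 61.240
Max retention: S = 1000/(7900/129) − 10 = 500/79 in (≈ 6.329 in)
Initial abstraction Ia = S/5 = (500/79)/5 = 100/79 ≈ 1.266 in
Since P=5.610 > Ia=1.266: effective rainfall P−Ia = 34319/7900 in
Q: (34319/7900)² ÷ (84319/7900) = 1177793761/666120100 in (≈ 1.768 in)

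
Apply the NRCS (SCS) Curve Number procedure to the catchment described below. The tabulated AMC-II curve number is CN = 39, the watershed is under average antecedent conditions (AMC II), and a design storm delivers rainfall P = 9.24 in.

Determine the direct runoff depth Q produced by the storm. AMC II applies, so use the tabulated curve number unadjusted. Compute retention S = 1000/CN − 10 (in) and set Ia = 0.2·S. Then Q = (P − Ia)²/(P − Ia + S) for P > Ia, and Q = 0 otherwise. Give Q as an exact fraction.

Q = 35509681/20678775 in ≈ 1.717 in

CN(II) = 39; AMC II needs no correction.
Retention S: 1000/CN − 10 with CN=39.000 → S = 610/39 ≈ 15.641 in
Initial abstraction Ia = S/5 = (610/39)/5 = 122/39 ≈ 3.128 in
Since P=9.240 > Ia=3.128: effective rainfall P−Ia = 5959/975 in
Q: (5959/975)² ÷ (21209/975) = 35509681/20678775 in (≈ 1.717 in)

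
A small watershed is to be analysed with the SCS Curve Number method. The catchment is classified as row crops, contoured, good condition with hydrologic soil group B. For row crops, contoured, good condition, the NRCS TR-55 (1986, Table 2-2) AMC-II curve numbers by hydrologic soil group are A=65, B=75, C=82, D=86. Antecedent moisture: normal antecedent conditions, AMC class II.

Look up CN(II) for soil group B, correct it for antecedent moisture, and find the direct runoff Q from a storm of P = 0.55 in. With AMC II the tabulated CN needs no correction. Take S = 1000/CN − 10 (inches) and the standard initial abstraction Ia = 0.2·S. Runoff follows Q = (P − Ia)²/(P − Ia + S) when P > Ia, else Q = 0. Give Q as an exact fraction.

Q = 0 in ≈ 0.000 in

NRCS table: row crops, contoured, good condition, soil group B → CN(II) = 75
AMC II — tabulated CN = 75 applies directly.
Retention S: 1000/CN − 10 with CN=75.000 → S = 10/3 ≈ 3.333 in
Initial abstraction Ia = S/5 = (10/3)/5 = 2/3 ≈ 0.667 in
P = 0.550 ≤ Ia = 0.667 in: entire storm abstracted, Q = 0.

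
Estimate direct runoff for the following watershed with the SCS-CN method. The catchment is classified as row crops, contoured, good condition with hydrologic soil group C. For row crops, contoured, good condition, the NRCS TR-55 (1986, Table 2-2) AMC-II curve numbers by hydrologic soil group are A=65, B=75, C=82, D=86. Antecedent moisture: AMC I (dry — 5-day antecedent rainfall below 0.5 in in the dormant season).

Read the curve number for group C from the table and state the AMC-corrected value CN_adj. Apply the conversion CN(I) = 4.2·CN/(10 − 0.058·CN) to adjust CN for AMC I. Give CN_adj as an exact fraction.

CN_adj = 28700/437 ≈ 65.675

NRCS table: row crops, contoured, good condition, soil group C → CN(II) = 82
Adjust CN=82 to AMC I: 4.2·82/(10 − 0.058·82) → (1722/5) ÷ (1311/250) = 28700/437 ≈ 65.675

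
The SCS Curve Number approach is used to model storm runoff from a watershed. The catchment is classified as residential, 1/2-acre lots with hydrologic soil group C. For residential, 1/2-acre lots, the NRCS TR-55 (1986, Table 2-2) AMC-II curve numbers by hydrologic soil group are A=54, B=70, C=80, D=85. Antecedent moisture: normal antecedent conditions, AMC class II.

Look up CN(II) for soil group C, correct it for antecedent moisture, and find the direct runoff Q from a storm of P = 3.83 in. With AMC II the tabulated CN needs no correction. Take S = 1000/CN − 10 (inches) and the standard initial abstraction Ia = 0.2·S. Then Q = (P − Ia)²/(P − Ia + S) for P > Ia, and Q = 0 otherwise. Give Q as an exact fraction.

Q = 110889/58300 in ≈ 1.902 in

NRCS table: residential, 1/2-acre lots, soil group C → CN(II) = 80
AMC II — tabulated CN = 80 applies directly.
Retention S: 1000/CN − 10 with CN=80.000 → S = 5/2 ≈ 2.500 in
Ia = 0.2·(5/2) = 1/2 in ≈ 0.500 in
Since P=3.830 > Ia=0.500: effective rainfall P−Ia = 333/100 in
Q: (333/100)² ÷ (583/100) = 110889/58300 in (≈ 1.902 in)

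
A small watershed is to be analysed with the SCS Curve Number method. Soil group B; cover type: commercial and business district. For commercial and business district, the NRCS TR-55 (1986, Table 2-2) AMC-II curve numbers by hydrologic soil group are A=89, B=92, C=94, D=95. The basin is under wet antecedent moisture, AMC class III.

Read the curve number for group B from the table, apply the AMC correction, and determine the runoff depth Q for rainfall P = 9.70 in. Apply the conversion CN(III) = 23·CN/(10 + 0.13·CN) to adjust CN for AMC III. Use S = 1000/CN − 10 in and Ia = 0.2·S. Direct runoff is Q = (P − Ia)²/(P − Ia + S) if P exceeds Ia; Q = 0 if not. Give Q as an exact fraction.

NRCS table: commercial and business district, soil group B → CN(II) = 92
CN(III) from CN(II)=92: (23·92)/(10 + 0.13·92) = 52900/549 ≈ 96.357
Max retention: S = 1000/(52900/549) − 10 = 200/529 in (≈ 0.378 in)
Initial abstraction Ia = S/5 = (200/529)/5 = 40/529 ≈ 0.076 in
Since P=9.700 > Ia=0.076: effective rainfall P−Ia = 50913/5290 in
Q = (50913/5290)²/((50913/5290) + 200/529) = (2592133569/27984100)/(52913/5290) = 2592133569/279909770 in ≈ 9.261 in

Q = 2592133569/279909770 in ≈ 9.261 in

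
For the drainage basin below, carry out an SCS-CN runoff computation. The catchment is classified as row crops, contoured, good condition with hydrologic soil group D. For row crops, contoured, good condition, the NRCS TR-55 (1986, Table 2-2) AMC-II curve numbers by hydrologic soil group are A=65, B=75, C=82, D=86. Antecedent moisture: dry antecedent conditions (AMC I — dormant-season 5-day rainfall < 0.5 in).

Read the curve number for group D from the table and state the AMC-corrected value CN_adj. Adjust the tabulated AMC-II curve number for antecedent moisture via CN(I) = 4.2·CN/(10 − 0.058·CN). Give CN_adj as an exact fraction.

NRCS table: row crops, contoured, good condition, soil group D → CN(II) = 86
CN(I) from CN(II)=86: (4.2·86)/(10 − 0.058·86) = 12900/179 ≈ 72.067

CN_adj = 12900/179 ≈ 72.067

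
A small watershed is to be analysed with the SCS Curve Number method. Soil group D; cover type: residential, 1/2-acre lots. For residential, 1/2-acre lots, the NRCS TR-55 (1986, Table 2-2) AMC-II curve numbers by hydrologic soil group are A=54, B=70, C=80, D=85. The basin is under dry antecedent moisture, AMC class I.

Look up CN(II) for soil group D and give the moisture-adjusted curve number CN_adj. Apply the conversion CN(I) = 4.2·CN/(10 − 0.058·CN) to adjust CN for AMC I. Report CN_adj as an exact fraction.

NRCS table: residential, 1/2-acre lots, soil group D → CN(II) = 85
Adjust CN=85 to AMC I: 4.2·85/(10 − 0.058·85) → 357 ÷ (507/100) = 11900/169 ≈ 70.414

CN_adj = 11900/169 ≈ 70.414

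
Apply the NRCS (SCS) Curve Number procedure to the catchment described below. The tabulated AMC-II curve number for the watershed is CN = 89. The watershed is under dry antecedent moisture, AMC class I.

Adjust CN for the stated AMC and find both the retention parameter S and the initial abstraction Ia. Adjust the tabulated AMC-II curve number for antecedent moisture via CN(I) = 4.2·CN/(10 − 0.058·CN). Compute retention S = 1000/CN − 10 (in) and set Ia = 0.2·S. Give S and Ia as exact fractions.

Adjust CN=89 to AMC I: 4.2·89/(10 − 0.058·89) → (1869/5) ÷ (2419/500) = 186900/2419 ≈ 77.263
Retention S: 1000/CN − 10 with CN=77.263 → S = 5500/1869 ≈ 2.943 in
Initial abstraction Ia = S/5 = (5500/1869)/5 = 1100/1869 ≈ 0.589 in

S = 5500/1869 in ≈ 2.943 in; Ia = 1100/1869 in ≈ 0.589 in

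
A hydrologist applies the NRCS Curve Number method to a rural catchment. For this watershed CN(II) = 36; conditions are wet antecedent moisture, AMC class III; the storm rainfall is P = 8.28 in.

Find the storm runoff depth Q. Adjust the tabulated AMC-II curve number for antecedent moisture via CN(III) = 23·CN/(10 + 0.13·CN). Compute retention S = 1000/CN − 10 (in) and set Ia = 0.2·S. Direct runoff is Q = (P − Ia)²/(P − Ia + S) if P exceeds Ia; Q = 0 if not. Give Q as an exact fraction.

Wet (AMC III): CN(III) = 23·36/(10 + 0.13·36) = 828/(367/25) = 20700/367 ≈ 56.403
Retention S: 1000/CN − 10 with CN=56.403 → S = 1600/207 ≈ 7.729 in
Initial abstraction Ia = S/5 = (1600/207)/5 = 320/207 ≈ 1.546 in
Excess rainfall: 8.280 − 1.546 = 6.734 in; P > Ia so Q > 0
Q: (34849/5175)² ÷ (74849/5175) = 1214452801/387343575 in (≈ 3.135 in)

Q = 1214452801/387343575 in ≈ 3.135 in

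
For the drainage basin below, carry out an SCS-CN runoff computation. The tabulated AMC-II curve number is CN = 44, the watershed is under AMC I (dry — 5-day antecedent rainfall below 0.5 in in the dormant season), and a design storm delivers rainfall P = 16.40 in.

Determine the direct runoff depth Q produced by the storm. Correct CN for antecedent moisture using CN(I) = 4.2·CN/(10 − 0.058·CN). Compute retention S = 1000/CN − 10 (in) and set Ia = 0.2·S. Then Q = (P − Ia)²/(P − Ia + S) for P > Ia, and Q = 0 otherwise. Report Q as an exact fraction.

Adjust CN=44 to AMC I: 4.2·44/(10 − 0.058·44) → (924/5) ÷ (931/125) = 3300/133 ≈ 24.812
Retention S: 1000/CN − 10 with CN=24.812 → S = 1000/33 ≈ 30.303 in
Ia = 0.2S: 0.2·30.303 = 6.061 in (exactly 200/33)
Excess rainfall: 16.400 − 6.061 = 10.339 in; P > Ia so Q > 0
Q: (1706/165)² ÷ (6706/165) = 1455218/553245 in (≈ 2.630 in)

Q = 1455218/553245 in ≈ 2.630 in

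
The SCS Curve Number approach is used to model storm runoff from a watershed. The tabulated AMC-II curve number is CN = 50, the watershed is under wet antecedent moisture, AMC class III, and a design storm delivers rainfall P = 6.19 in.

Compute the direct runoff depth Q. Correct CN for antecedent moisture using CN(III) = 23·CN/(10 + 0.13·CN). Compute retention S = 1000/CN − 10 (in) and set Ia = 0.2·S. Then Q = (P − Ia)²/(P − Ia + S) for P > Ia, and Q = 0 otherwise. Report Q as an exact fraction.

Q = 149744169/51145100 in ≈ 2.928 in

CN(III) from CN(II)=50: (23·50)/(10 + 0.13·50) = 2300/33 ≈ 69.697
S = 1000/(2300/33) − 10 = 100/23 in ≈ 4.348 in
Ia = 0.2·(100/23) = 20/23 in ≈ 0.870 in
P − Ia = 6.190 − 0.870 = 12237/2300 ≈ 5.320 in (> 0, runoff occurs)
Runoff Q = (P−Ia)²/(P−Ia+S) = (5.320)²/(5.320+4.348) = 149744169/51145100 ≈ 2.928 in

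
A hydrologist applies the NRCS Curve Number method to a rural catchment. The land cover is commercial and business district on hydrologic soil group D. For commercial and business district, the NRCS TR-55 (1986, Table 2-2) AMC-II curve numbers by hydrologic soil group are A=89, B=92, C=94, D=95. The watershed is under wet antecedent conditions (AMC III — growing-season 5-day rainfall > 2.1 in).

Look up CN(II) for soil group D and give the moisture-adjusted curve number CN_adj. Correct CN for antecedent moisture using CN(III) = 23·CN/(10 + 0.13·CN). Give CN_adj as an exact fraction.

NRCS table: commercial and business district, soil group D → CN(II) = 95
CN(III) from CN(II)=95: (23·95)/(10 + 0.13·95) = 43700/447 ≈ 97.763

CN_adj = 43700/447 ≈ 97.763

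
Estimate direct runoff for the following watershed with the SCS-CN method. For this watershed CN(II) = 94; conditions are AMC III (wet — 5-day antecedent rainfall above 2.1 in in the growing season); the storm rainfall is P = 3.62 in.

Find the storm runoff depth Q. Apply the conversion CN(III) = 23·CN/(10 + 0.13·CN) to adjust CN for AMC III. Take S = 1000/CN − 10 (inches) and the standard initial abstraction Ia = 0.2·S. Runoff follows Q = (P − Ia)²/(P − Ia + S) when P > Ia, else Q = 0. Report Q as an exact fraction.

CN(III) from CN(II)=94: (23·94)/(10 + 0.13·94) = 108100/1111 ≈ 97.300
Max retention: S = 1000/(108100/1111) − 10 = 300/1081 in (≈ 0.278 in)
Ia = 0.2·(300/1081) = 60/1081 in ≈ 0.056 in
Since P=3.620 > Ia=0.056: effective rainfall P−Ia = 192661/54050 in
Q: (192661/54050)² ÷ (207661/54050) = 37118260921/11224077050 in (≈ 3.307 in)

Q = 37118260921/11224077050 in ≈ 3.307 in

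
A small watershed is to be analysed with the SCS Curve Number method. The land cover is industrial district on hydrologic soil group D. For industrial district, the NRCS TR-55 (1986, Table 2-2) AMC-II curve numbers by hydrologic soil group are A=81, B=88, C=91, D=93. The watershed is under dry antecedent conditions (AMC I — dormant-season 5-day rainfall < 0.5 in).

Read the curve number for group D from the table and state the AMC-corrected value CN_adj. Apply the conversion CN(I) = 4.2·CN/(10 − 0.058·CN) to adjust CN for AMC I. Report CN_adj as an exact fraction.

NRCS table: industrial district, soil group D → CN(II) = 93
CN(I) from CN(II)=93: (4.2·93)/(10 − 0.058·93) = 27900/329 ≈ 84.802

CN_adj = 27900/329 ≈ 84.802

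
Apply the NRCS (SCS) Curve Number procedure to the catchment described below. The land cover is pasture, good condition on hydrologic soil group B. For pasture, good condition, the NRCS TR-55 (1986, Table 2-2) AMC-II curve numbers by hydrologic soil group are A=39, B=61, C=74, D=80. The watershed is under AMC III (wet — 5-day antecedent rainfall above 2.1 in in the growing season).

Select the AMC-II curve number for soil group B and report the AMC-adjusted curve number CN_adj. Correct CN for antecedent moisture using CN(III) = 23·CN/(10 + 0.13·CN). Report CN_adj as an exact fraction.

NRCS table: pasture, good condition, soil group B → CN(II) = 61
Adjust CN=61 to AMC III: 23·61/(10 + 0.13·61) → 1403 ÷ (1793/100) = 140300/1793 ≈ 78.249

CN_adj = 140300/1793 ≈ 78.249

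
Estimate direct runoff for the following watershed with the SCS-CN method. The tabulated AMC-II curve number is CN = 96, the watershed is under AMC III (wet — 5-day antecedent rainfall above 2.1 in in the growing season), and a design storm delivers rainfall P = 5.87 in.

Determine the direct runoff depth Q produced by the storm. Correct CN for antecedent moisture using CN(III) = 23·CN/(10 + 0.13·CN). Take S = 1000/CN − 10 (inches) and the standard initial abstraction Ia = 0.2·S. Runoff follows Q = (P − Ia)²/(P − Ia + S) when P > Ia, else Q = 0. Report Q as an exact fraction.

Adjust CN=96 to AMC III: 23·96/(10 + 0.13·96) → 2208 ÷ (562/25) = 27600/281 ≈ 98.221
Max retention: S = 1000/(27600/281) − 10 = 25/138 in (≈ 0.181 in)
Ia = 0.2·(25/138) = 5/138 in ≈ 0.036 in
Since P=5.870 > Ia=0.036: effective rainfall P−Ia = 40253/6900 in
Q = (40253/6900)²/((40253/6900) + 25/138) = (1620304009/47610000)/(41503/6900) = 1620304009/286370700 in ≈ 5.658 in

Q = 1620304009/286370700 in ≈ 5.658 in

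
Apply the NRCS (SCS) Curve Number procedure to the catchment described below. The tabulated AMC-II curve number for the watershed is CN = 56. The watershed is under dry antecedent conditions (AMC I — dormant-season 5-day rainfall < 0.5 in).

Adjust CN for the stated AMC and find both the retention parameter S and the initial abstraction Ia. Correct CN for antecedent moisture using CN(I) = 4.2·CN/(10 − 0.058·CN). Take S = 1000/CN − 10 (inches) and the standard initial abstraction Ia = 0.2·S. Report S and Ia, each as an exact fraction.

CN(I) from CN(II)=56: (4.2·56)/(10 − 0.058·56) = 7350/211 ≈ 34.834
Max retention: S = 1000/(7350/211) − 10 = 2750/147 in (≈ 18.707 in)
Initial abstraction Ia = S/5 = (2750/147)/5 = 550/147 ≈ 3.741 in

S = 2750/147 in ≈ 18.707 in; Ia = 550/147 in ≈ 3.741 in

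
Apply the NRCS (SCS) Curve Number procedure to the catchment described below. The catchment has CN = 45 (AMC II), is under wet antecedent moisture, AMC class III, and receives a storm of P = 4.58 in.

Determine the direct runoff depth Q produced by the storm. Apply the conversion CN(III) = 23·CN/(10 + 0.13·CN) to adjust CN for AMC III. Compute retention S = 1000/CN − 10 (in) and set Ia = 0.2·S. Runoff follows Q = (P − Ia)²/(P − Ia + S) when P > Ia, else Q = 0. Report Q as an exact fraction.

Q = 1325178409/946021050 in ≈ 1.401 in

CN(III) from CN(II)=45: (23·45)/(10 + 0.13·45) = 20700/317 ≈ 65.300
S = 1000/(20700/317) − 10 = 1100/207 in ≈ 5.314 in
Initial abstraction Ia = S/5 = (1100/207)/5 = 220/207 ≈ 1.063 in
P − Ia = 4.580 − 1.063 = 36403/10350 ≈ 3.517 in (> 0, runoff occurs)
Q: (36403/10350)² ÷ (91403/10350) = 1325178409/946021050 in (≈ 1.401 in)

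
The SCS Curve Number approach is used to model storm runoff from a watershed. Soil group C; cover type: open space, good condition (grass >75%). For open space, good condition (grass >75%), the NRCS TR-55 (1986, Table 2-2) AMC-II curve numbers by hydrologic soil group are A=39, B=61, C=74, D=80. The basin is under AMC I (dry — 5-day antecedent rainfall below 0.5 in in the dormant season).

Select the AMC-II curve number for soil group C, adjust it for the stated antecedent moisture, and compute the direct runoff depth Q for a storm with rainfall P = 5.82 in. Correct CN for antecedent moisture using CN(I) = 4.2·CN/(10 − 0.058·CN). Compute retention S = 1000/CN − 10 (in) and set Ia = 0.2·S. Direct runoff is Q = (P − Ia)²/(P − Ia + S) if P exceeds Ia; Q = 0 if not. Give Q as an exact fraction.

NRCS table: open space, good condition (grass >75%), soil group C → CN(II) = 74
CN(I) from CN(II)=74: (4.2·74)/(10 − 0.058·74) = 77700/1427 ≈ 54.450
Max retention: S = 1000/(77700/1427) − 10 = 6500/777 in (≈ 8.366 in)
Ia = 0.2·(6500/777) = 1300/777 in ≈ 1.673 in
Since P=5.820 > Ia=1.673: effective rainfall P−Ia = 161107/38850 in
Q = (161107/38850)²/((161107/38850) + 6500/777) = (25955465449/1509322500)/(486107/38850) = 25955465449/18885256950 in ≈ 1.374 in

Q = 25955465449/18885256950 in ≈ 1.374 in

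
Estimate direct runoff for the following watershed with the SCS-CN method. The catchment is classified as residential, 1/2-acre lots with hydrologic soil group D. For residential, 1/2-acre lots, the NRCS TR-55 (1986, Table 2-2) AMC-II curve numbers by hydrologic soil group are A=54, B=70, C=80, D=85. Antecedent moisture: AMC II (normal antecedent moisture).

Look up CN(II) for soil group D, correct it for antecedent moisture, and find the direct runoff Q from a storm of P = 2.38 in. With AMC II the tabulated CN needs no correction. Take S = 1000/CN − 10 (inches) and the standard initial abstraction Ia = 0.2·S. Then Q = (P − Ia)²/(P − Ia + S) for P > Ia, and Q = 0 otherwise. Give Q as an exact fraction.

Q = 2968729/2739550 in ≈ 1.084 in

NRCS table: residential, 1/2-acre lots, soil group D → CN(II) = 85
AMC II — tabulated CN = 85 applies directly.
Max retention: S = 1000/85 − 10 = 30/17 in (≈ 1.765 in)
Ia = 0.2·(30/17) = 6/17 in ≈ 0.353 in
Excess rainfall: 2.380 − 0.353 = 2.027 in; P > Ia so Q > 0
Q: (1723/850)² ÷ (3223/850) = 2968729/2739550 in (≈ 1.084 in)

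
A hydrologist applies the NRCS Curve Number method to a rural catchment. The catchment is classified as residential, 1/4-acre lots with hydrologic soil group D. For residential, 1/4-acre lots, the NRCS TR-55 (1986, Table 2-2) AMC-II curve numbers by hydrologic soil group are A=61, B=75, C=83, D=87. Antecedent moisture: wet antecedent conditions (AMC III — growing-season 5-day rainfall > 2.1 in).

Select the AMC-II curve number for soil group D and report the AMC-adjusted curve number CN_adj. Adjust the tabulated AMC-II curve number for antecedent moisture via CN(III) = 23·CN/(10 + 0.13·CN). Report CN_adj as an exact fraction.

NRCS table: residential, 1/4-acre lots, soil group D → CN(II) = 87
Wet (AMC III): CN(III) = 23·87/(10 + 0.13·87) = 2001/(2131/100) = 200100/2131 ≈ 93.900

CN_adj = 200100/2131 ≈ 93.900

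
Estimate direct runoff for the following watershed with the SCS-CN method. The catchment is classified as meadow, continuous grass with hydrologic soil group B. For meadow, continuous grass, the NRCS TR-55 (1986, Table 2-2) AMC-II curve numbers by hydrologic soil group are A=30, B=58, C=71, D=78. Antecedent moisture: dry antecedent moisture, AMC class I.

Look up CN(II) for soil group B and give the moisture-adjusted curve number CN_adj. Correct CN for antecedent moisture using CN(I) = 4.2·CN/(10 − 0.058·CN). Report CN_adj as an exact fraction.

NRCS table: meadow, continuous grass, soil group B → CN(II) = 58
CN(I) from CN(II)=58: (4.2·58)/(10 − 0.058·58) = 2900/79 ≈ 36.709

CN_adj = 2900/79 ≈ 36.709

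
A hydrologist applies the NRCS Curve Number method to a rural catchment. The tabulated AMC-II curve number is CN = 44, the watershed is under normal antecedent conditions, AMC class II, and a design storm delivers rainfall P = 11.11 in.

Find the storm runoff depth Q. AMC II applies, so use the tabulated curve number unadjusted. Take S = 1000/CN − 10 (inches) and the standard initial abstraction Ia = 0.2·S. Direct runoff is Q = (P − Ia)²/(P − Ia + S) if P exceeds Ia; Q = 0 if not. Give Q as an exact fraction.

Q = 88755241/25763100 in ≈ 3.445 in

Average conditions: CN = 44 (no AMC adjustment).
Max retention: S = 1000/44 − 10 = 140/11 in (≈ 12.727 in)
Ia = 0.2S: 0.2·12.727 = 2.545 in (exactly 28/11)
Excess rainfall: 11.110 − 2.545 = 8.565 in; P > Ia so Q > 0
Runoff Q = (P−Ia)²/(P−Ia+S) = (8.565)²/(8.565+12.727) = 88755241/25763100 ≈ 3.445 in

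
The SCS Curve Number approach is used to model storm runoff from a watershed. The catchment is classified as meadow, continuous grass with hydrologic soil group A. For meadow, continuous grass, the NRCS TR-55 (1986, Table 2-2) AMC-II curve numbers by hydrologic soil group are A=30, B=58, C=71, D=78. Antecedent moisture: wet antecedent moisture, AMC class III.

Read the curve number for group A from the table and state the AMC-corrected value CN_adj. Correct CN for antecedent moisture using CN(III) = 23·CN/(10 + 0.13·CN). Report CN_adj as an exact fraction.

CN_adj = 6900/139 ≈ 49.640

NRCS table: meadow, continuous grass, soil group A → CN(II) = 30
Adjust CN=30 to AMC III: 23·30/(10 + 0.13·30) → 690 ÷ (139/10) = 6900/139 ≈ 49.640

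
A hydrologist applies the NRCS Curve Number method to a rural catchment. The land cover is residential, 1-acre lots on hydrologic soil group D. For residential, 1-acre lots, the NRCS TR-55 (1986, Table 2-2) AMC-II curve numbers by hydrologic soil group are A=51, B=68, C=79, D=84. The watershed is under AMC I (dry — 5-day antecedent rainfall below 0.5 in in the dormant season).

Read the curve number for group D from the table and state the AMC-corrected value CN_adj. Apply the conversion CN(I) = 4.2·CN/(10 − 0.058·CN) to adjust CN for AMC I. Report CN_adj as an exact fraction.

CN_adj = 44100/641 ≈ 68.799

NRCS table: residential, 1-acre lots, soil group D → CN(II) = 84
CN(I) from CN(II)=84: (4.2·84)/(10 − 0.058·84) = 44100/641 ≈ 68.799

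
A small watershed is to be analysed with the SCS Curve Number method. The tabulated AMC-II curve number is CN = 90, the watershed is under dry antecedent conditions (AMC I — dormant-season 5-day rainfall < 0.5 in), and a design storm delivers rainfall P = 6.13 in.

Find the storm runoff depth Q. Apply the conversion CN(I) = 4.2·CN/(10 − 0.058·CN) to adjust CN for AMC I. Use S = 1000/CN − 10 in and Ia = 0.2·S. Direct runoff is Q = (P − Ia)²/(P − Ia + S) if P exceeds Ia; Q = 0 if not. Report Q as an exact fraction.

Q = 11205704449/2945697300 in ≈ 3.804 in

Adjust CN=90 to AMC I: 4.2·90/(10 − 0.058·90) → 378 ÷ (239/50) = 18900/239 ≈ 79.079
Retention S: 1000/CN − 10 with CN=79.079 → S = 500/189 ≈ 2.646 in
Ia = 0.2S: 0.2·2.646 = 0.529 in (exactly 100/189)
Excess rainfall: 6.130 − 0.529 = 5.601 in; P > Ia so Q > 0
Q: (105857/18900)² ÷ (155857/18900) = 11205704449/2945697300 in (≈ 3.804 in)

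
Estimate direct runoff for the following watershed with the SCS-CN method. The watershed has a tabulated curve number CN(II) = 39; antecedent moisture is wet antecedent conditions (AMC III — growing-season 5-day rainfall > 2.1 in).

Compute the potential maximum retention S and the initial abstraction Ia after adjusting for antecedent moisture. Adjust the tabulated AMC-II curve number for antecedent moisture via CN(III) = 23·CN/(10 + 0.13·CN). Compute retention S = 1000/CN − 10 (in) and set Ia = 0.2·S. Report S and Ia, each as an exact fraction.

Wet (AMC III): CN(III) = 23·39/(10 + 0.13·39) = 897/(1507/100) = 89700/1507 ≈ 59.522
Retention S: 1000/CN − 10 with CN=59.522 → S = 6100/897 ≈ 6.800 in
Initial abstraction Ia = S/5 = (6100/897)/5 = 1220/897 ≈ 1.360 in

S = 6100/897 in ≈ 6.800 in; Ia = 1220/897 in ≈ 1.360 in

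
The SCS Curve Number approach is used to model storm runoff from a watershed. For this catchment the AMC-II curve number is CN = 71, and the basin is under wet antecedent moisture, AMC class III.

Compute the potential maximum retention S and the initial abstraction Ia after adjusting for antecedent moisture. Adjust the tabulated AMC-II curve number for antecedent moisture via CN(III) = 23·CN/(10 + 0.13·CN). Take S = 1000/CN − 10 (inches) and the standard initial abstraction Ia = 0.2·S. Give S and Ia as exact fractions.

S = 2900/1633 in ≈ 1.776 in; Ia = 580/1633 in ≈ 0.355 in

Adjust CN=71 to AMC III: 23·71/(10 + 0.13·71) → 1633 ÷ (1923/100) = 163300/1923 ≈ 84.919
Retention S: 1000/CN − 10 with CN=84.919 → S = 2900/1633 ≈ 1.776 in
Ia = 0.2·(2900/1633) = 580/1633 in ≈ 0.355 in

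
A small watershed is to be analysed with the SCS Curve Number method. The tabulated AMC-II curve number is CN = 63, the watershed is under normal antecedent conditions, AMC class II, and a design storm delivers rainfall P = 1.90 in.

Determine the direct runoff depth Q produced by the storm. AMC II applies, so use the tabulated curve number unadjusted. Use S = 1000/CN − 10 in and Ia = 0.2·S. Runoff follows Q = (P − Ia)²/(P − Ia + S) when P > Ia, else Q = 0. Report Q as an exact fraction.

CN(II) = 63; AMC II needs no correction.
Max retention: S = 1000/63 − 10 = 370/63 in (≈ 5.873 in)
Ia = 0.2·(370/63) = 74/63 in ≈ 1.175 in
Since P=1.900 > Ia=1.175: effective rainfall P−Ia = 457/630 in
Q = (457/630)²/((457/630) + 370/63) = (208849/396900)/(4157/630) = 208849/2618910 in ≈ 0.080 in

Q = 208849/2618910 in ≈ 0.080 in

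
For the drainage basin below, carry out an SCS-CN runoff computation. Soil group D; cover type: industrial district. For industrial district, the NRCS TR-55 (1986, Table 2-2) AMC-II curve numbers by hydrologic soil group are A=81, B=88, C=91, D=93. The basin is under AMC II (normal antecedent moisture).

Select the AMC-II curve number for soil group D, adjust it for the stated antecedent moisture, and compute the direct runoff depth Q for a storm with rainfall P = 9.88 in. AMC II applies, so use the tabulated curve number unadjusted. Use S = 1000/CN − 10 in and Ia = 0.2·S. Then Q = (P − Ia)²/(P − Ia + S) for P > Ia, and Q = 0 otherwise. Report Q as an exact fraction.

Q = 511709641/56662575 in ≈ 9.031 in

NRCS table: industrial district, soil group D → CN(II) = 93
Average conditions: CN = 93 (no AMC adjustment).
Retention S: 1000/CN − 10 with CN=93.000 → S = 70/93 ≈ 0.753 in
Initial abstraction Ia = S/5 = (70/93)/5 = 14/93 ≈ 0.151 in
Excess rainfall: 9.880 − 0.151 = 9.729 in; P > Ia so Q > 0
Runoff Q = (P−Ia)²/(P−Ia+S) = (9.729)²/(9.729+0.753) = 511709641/56662575 ≈ 9.031 in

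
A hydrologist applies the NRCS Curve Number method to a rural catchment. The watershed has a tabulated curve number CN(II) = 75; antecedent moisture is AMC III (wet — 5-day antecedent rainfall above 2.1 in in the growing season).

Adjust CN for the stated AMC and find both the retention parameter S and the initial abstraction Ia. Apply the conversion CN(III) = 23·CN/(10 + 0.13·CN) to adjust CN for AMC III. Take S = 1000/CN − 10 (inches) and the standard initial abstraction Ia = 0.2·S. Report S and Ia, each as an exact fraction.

CN(III) from CN(II)=75: (23·75)/(10 + 0.13·75) = 6900/79 ≈ 87.342
Retention S: 1000/CN − 10 with CN=87.342 → S = 100/69 ≈ 1.449 in
Ia = 0.2S: 0.2·1.449 = 0.290 in (exactly 20/69)

S = 100/69 in ≈ 1.449 in; Ia = 20/69 in ≈ 0.290 in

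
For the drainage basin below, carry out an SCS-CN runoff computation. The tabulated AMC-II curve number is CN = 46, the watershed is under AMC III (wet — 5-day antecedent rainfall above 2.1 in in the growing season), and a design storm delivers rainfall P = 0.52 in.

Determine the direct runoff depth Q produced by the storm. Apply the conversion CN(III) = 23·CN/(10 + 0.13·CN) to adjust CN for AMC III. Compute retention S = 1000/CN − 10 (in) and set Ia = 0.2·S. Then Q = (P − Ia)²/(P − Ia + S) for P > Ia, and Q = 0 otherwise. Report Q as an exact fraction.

Q = 0 in ≈ 0.000 in

CN(III) from CN(II)=46: (23·46)/(10 + 0.13·46) = 52900/799 ≈ 66.208
Retention S: 1000/CN − 10 with CN=66.208 → S = 2700/529 ≈ 5.104 in
Ia = 0.2·(2700/529) = 540/529 in ≈ 1.021 in
P = 0.520 ≤ Ia = 1.021 in: entire storm abstracted, Q = 0.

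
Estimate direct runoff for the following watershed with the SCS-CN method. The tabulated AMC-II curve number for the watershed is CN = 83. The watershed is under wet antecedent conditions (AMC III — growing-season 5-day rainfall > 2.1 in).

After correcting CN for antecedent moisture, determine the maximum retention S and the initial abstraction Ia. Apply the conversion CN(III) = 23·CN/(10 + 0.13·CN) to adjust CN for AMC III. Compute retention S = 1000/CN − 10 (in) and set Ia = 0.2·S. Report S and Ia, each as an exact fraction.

S = 1700/1909 in ≈ 0.891 in; Ia = 340/1909 in ≈ 0.178 in

Adjust CN=83 to AMC III: 23·83/(10 + 0.13·83) → 1909 ÷ (2079/100) = 190900/2079 ≈ 91.823
Retention S: 1000/CN − 10 with CN=91.823 → S = 1700/1909 ≈ 0.891 in
Ia = 0.2S: 0.2·0.891 = 0.178 in (exactly 340/1909)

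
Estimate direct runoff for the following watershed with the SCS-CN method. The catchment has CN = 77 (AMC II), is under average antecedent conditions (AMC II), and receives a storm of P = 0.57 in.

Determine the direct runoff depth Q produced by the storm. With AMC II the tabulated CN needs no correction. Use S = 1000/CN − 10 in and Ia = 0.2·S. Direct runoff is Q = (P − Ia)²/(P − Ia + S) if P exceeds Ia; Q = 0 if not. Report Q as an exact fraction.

AMC II — tabulated CN = 77 applies directly.
Max retention: S = 1000/77 − 10 = 230/77 in (≈ 2.987 in)
Ia = 0.2·(230/77) = 46/77 in ≈ 0.597 in
P = 0.570 ≤ Ia = 0.597 in: entire storm abstracted, Q = 0.

Q = 0 in ≈ 0.000 in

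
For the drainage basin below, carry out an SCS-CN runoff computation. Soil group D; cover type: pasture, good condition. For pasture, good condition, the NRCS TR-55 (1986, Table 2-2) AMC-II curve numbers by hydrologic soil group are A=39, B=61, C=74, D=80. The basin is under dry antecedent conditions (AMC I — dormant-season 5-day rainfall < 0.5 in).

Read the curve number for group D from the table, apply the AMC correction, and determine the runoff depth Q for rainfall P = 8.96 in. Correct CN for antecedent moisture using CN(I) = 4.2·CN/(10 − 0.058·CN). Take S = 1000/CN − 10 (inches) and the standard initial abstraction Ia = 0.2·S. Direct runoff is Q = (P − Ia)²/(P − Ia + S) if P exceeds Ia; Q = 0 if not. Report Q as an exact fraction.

Q = 16638241/3782100 in ≈ 4.399 in

NRCS table: pasture, good condition, soil group D → CN(II) = 80
Dry (AMC I): CN(I) = 4.2·80/(10 − 0.058·80) = 336/(134/25) = 4200/67 ≈ 62.687
Retention S: 1000/CN − 10 with CN=62.687 → S = 125/21 ≈ 5.952 in
Ia = 0.2S: 0.2·5.952 = 1.190 in (exactly 25/21)
Excess rainfall: 8.960 − 1.190 = 7.770 in; P > Ia so Q > 0
Q: (4079/525)² ÷ (7204/525) = 16638241/3782100 in (≈ 4.399 in)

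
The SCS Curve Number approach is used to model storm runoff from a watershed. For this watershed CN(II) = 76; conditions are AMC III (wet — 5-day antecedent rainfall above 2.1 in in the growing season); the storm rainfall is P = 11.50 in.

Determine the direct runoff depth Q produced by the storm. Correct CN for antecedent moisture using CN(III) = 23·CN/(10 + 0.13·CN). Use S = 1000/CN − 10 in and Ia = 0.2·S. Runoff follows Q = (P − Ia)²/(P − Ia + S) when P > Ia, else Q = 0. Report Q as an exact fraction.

Q = 96255721/9623614 in ≈ 10.002 in

Adjust CN=76 to AMC III: 23·76/(10 + 0.13·76) → 1748 ÷ (497/25) = 43700/497 ≈ 87.928
Retention S: 1000/CN − 10 with CN=87.928 → S = 600/437 ≈ 1.373 in
Ia = 0.2·(600/437) = 120/437 in ≈ 0.275 in
Excess rainfall: 11.500 − 0.275 = 11.225 in; P > Ia so Q > 0
Q = (9811/874)²/((9811/874) + 600/437) = (96255721/763876)/(11011/874) = 96255721/9623614 in ≈ 10.002 in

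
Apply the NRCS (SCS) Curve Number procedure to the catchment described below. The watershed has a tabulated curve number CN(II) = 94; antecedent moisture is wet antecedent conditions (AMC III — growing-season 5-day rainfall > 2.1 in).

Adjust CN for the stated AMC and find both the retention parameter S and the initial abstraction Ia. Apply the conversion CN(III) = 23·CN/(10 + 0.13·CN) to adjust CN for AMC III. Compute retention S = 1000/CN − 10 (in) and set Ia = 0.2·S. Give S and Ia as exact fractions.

CN(III) from CN(II)=94: (23·94)/(10 + 0.13·94) = 108100/1111 ≈ 97.300
Retention S: 1000/CN − 10 with CN=97.300 → S = 300/1081 ≈ 0.278 in
Ia = 0.2·(300/1081) = 60/1081 in ≈ 0.056 in

S = 300/1081 in ≈ 0.278 in; Ia = 60/1081 in ≈ 0.056 in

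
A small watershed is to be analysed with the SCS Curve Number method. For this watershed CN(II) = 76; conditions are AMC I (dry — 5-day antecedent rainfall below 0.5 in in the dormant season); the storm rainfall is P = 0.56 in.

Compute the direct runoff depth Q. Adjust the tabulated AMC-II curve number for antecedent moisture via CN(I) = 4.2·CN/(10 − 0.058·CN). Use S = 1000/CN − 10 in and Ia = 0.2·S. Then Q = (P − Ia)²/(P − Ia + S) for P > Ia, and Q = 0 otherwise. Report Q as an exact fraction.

Q = 0 in ≈ 0.000 in

CN(I) from CN(II)=76: (4.2·76)/(10 − 0.058·76) = 13300/233 ≈ 57.082
Retention S: 1000/CN − 10 with CN=57.082 → S = 1000/133 ≈ 7.519 in
Ia = 0.2·(1000/133) = 200/133 in ≈ 1.504 in
P = 0.560 ≤ Ia = 1.504 in: entire storm abstracted, Q = 0.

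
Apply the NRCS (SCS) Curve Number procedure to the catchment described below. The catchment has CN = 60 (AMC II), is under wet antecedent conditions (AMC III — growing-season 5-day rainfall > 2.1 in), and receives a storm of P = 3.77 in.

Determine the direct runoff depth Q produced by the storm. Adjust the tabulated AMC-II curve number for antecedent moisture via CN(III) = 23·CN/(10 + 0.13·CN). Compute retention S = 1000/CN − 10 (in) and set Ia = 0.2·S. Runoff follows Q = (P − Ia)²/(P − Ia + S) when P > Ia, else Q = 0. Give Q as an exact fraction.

Q = 484572169/289889700 in ≈ 1.672 in

Adjust CN=60 to AMC III: 23·60/(10 + 0.13·60) → 1380 ÷ (89/5) = 6900/89 ≈ 77.528
Max retention: S = 1000/(6900/89) − 10 = 200/69 in (≈ 2.899 in)
Ia = 0.2·(200/69) = 40/69 in ≈ 0.580 in
Excess rainfall: 3.770 − 0.580 = 3.190 in; P > Ia so Q > 0
Q = (22013/6900)²/((22013/6900) + 200/69) = (484572169/47610000)/(42013/6900) = 484572169/289889700 in ≈ 1.672 in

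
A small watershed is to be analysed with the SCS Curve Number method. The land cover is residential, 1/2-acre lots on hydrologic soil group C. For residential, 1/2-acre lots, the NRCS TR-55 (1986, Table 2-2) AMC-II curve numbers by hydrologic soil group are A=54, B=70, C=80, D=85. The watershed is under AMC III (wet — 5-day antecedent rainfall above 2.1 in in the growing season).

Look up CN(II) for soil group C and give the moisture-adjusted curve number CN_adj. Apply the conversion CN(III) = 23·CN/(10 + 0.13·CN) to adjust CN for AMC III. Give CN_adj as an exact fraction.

CN_adj = 4600/51 ≈ 90.196

NRCS table: residential, 1/2-acre lots, soil group C → CN(II) = 80
Wet (AMC III): CN(III) = 23·80/(10 + 0.13·80) = 1840/(102/5) = 4600/51 ≈ 90.196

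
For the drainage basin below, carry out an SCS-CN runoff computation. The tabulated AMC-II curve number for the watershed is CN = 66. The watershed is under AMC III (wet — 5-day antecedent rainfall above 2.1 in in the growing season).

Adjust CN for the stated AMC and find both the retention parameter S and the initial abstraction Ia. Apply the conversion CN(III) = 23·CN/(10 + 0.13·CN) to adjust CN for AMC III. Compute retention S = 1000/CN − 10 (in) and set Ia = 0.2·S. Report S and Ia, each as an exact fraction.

S = 1700/759 in ≈ 2.240 in; Ia = 340/759 in ≈ 0.448 in

Wet (AMC III): CN(III) = 23·66/(10 + 0.13·66) = 1518/(929/50) = 75900/929 ≈ 81.701
Retention S: 1000/CN − 10 with CN=81.701 → S = 1700/759 ≈ 2.240 in
Initial abstraction Ia = S/5 = (1700/759)/5 = 340/759 ≈ 0.448 in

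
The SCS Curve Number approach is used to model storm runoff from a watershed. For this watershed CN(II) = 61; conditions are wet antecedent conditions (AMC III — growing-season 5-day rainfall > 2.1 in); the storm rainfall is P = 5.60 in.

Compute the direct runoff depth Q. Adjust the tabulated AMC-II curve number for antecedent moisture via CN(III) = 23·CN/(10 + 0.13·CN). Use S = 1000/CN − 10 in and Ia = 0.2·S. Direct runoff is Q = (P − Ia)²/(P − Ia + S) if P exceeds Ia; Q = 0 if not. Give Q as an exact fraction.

Q = 313006864/96252815 in ≈ 3.252 in

Wet (AMC III): CN(III) = 23·61/(10 + 0.13·61) = 1403/(1793/100) = 140300/1793 ≈ 78.249
Retention S: 1000/CN − 10 with CN=78.249 → S = 3900/1403 ≈ 2.780 in
Ia = 0.2S: 0.2·2.780 = 0.556 in (exactly 780/1403)
Excess rainfall: 5.600 − 0.556 = 5.044 in; P > Ia so Q > 0
Q: (35384/7015)² ÷ (54884/7015) = 313006864/96252815 in (≈ 3.252 in)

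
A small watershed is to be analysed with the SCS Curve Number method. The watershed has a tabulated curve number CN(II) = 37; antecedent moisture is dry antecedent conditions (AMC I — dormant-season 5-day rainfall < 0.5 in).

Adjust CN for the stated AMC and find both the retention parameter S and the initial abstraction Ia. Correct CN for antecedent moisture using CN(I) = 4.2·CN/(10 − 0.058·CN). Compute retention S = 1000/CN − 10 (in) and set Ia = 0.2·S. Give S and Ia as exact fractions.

Adjust CN=37 to AMC I: 4.2·37/(10 − 0.058·37) → (777/5) ÷ (3927/500) = 3700/187 ≈ 19.786
S = 1000/(3700/187) − 10 = 1500/37 in ≈ 40.541 in
Ia = 0.2S: 0.2·40.541 = 8.108 in (exactly 300/37)

S = 1500/37 in ≈ 40.541 in; Ia = 300/37 in ≈ 8.108 in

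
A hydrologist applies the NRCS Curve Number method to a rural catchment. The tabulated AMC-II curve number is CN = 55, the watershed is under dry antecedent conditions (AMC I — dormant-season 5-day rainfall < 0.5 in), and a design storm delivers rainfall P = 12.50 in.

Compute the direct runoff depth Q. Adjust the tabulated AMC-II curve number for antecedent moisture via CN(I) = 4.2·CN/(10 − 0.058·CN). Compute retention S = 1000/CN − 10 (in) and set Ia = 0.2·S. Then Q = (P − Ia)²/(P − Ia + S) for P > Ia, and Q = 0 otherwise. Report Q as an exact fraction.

Q = 70225/26642 in ≈ 2.636 in

Dry (AMC I): CN(I) = 4.2·55/(10 − 0.058·55) = 231/(681/100) = 7700/227 ≈ 33.921
Retention S: 1000/CN − 10 with CN=33.921 → S = 1500/77 ≈ 19.481 in
Ia = 0.2·(1500/77) = 300/77 in ≈ 3.896 in
P − Ia = 12.500 − 3.896 = 1325/154 ≈ 8.604 in (> 0, runoff occurs)
Q: (1325/154)² ÷ (4325/154) = 70225/26642 in (≈ 2.636 in)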